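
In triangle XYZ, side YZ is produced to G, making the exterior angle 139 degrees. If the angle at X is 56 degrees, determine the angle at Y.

The exterior angle theorem states that an exterior angle equals the sum of the two non-adjacent interior angles.
So 139 = 56 + angle Y, which gives angle Y = 139 - 56 = 83 degrees.

83 degrees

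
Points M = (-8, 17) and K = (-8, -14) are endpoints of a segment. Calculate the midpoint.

The midpoint is the average of the coordinates:
x: (-8 + -8)/2 = -8
y: (17 + -14)/2 = 3/2
Midpoint = (-8, 3/2)

(-8, 3/2)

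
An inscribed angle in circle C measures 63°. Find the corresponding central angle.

The inscribed angle theorem states that a central angle is always twice any inscribed angle that subtends the same arc.
Since the inscribed angle is 63°, the central angle = 2 × 63° = 126°.

126°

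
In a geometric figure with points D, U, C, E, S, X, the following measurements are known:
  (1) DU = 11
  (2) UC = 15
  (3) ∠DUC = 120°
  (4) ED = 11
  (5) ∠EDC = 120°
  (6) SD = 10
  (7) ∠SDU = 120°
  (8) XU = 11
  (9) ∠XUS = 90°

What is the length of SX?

Step 1: By the law of cosines on triangle UDS: US² = 11² + 10² − 2·11·10·cos(120°) = 331, so US ≈ 18.19.
Step 2: By the law of cosines on triangle SUX: SX² = 18.19² + 11² − 2·18.19·11·cos(90°) = 452, so SX = 2·√113.

Therefore, the length of SX = 2·√113.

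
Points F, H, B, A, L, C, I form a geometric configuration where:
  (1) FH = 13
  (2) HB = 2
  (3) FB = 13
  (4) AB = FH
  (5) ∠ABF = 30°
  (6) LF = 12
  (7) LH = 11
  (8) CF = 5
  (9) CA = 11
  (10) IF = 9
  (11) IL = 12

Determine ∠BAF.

From the given relations: AB = FH = 13.
Step 1: By the law of cosines on triangle ABF: AF² = 13² + 13² − 2·13·13·cos(30°) = 45.28, so AF ≈ 6.73.
Step 2: By the inverse law of cosines on triangle BAF: cos(∠BAF) = (13² + 6.73² − 13²) / (2·13·6.73) = 45.28/174.96 = 0.2588, so ∠BAF = 75°.

Therefore, the measure of angle ∠BAF = 75°.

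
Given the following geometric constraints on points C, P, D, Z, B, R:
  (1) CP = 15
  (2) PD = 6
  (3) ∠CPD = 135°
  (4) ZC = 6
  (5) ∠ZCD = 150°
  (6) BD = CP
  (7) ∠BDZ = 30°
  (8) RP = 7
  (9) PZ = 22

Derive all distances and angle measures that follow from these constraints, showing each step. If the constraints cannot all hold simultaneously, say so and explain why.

These constraints are not satisfiable: by the triangle inequality in triangle CPZ, (1) CP = 15 and (4) ZC = 6 force PZ ≤ 15 + 6 = 21, but (9) says PZ = 22. No planar figure meets all of them, so nothing further can be derived.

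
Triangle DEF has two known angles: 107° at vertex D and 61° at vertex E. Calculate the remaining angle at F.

By the triangle angle sum property, the three interior angles of any triangle add up to 180°.
We know angle D = 107° and angle E = 61°, so their sum is 168°.
Therefore angle F = 180° - 168° = 12°.

12 degrees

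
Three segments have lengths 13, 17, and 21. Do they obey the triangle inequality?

Yes.
The triangle inequality requires that the sum of any two sides exceeds the third.
Here 13 + 17 = 30 > 21, so the condition is met.

Yes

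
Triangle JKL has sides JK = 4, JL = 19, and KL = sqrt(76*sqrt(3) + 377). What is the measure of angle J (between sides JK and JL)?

When all three sides of a triangle are known, the law of cosines can be rearranged to find any angle.
cos(C) = (a² + b² - c²) / (2ab) gives cos(J) = -sqrt(3)/2.
Taking the inverse cosine: J = 150°.

150°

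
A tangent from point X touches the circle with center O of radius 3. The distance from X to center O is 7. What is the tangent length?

The tangent, radius, and line from the external point to the center form a right triangle.
The right angle is where the tangent meets the radius.
By the Pythagorean theorem: tangent² + 3² = 7²
tangent² = 49 - 9 = 40
tangent = 2*sqrt(10)

2*sqrt(10)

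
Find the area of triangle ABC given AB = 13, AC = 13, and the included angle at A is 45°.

Area = (1/2)(13)(13) sin(45°) = (1/2)(13)(13)(sqrt(2)/2) = 169*sqrt(2)/4

169*sqrt(2)/4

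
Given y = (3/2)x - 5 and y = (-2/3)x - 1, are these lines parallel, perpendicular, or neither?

Slope of line 1: m1 = 3/2
Slope of line 2: m2 = -2/3
Two lines are perpendicular when the product of their slopes is -1 (negative reciprocals).
m1 * m2 = (3/2) * (-2/3) = -1, confirming perpendicularity.

Perpendicular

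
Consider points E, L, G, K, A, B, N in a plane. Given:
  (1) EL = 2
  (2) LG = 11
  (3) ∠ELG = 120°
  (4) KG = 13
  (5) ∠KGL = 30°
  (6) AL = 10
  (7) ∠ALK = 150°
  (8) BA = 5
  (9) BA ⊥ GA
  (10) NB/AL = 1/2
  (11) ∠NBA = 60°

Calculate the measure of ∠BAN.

From the given relations: NB = 1/2·AL = 1/2·10 = 5.
Step 1: By the law of cosines on triangle ABN: AN² = 5² + 5² − 2·5·5·cos(60°) = 25, so AN = 5.
Step 2: By the inverse law of cosines on triangle BAN: cos(∠BAN) = (5² + 5² − 5²) / (2·5·5) = 25/50 = 0.5, so ∠BAN = 60°.

Therefore, the measure of angle ∠BAN = 60°.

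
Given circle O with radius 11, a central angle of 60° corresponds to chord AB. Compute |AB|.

Chord length = 2r sin(θ/2)
= 2 × 11 × sin(60°/2)
= 2 × 11 × sin(30°)
= 11

11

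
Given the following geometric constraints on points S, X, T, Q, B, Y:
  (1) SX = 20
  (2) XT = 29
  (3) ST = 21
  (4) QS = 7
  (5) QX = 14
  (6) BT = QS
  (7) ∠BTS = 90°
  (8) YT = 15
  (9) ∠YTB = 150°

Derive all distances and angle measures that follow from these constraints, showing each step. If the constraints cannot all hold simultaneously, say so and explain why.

The constraints are consistent.

From the given relations:
  BT = QS = 7

Step 1: From ST = 21, TB = 7, and ∠STB = 90°, by the law of cosines:
  SB² = ST² + TB² - 2·ST·TB·cos(90°) = 441 + 49 - 0 = 490
  SB = 7·√10

Step 2: From BT = 7, TY = 15, and ∠BTY = 150°, by the law of cosines:
  BY² = BT² + TY² - 2·BT·TY·cos(150°) = 49 + 225 + 181.9 = 455.9
  BY ≈ 21.35

Step 3: From SQ = 7, SX = 20, QX = 14, by the inverse law of cosines:
  cos(∠QSX) = (SQ² + SX² - QX²) / (2·SQ·SX)
  ∠QSX = 25.37°

Step 4: From ST = 21, SX = 20, TX = 29, by the inverse law of cosines:
  cos(∠TSX) = (ST² + SX² - TX²) / (2·ST·SX)
  ∠TSX = 90°

Step 5: From XQ = 14, XS = 20, QS = 7, by the inverse law of cosines:
  cos(∠QXS) = (XQ² + XS² - QS²) / (2·XQ·XS)
  ∠QXS = 12.37°

Step 6: From XS = 20, XT = 29, ST = 21, by the inverse law of cosines:
  cos(∠SXT) = (XS² + XT² - ST²) / (2·XS·XT)
  ∠SXT = 46.4°

Step 7: From TS = 21, TX = 29, SX = 20, by the inverse law of cosines:
  cos(∠STX) = (TS² + TX² - SX²) / (2·TS·TX)
  ∠STX = 43.6°

Step 8: From QS = 7, QX = 14, SX = 20, by the inverse law of cosines:
  cos(∠SQX) = (QS² + QX² - SX²) / (2·QS·QX)
  ∠SQX = 142.26°

Step 9: From SB = 7·√10, ST = 21, BT = 7, by the inverse law of cosines:
  cos(∠BST) = (SB² + ST² - BT²) / (2·SB·ST)
  ∠BST = 18.43°

Step 10: From BS = 7·√10, BT = 7, ST = 21, by the inverse law of cosines:
  cos(∠SBT) = (BS² + BT² - ST²) / (2·BS·BT)
  ∠SBT = 71.57°

Step 11: From BT = 7, BY = 21.35, TY = 15, by the inverse law of cosines:
  cos(∠TBY) = (BT² + BY² - TY²) / (2·BT·BY)
  ∠TBY = 20.57°

Step 12: From YB = 21.35, YT = 15, BT = 7, by the inverse law of cosines:
  cos(∠BYT) = (YB² + YT² - BT²) / (2·YB·YT)
  ∠BYT = 9.43°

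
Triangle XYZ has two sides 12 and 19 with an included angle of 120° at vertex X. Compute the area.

Area = (1/2) * XY * XZ * sin(X)
Area = (1/2) * 12 * 19 * sin(120°)
Area = (1/2) * 12 * 19 * sqrt(3)/2
Area = 57*sqrt(3)

57*sqrt(3)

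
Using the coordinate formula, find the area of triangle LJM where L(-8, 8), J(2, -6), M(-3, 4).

Shoelace: Area = (1/2)|-8(-6-4) + 2(4-8) + -3(8--6)| = (1/2)(30) = 15

15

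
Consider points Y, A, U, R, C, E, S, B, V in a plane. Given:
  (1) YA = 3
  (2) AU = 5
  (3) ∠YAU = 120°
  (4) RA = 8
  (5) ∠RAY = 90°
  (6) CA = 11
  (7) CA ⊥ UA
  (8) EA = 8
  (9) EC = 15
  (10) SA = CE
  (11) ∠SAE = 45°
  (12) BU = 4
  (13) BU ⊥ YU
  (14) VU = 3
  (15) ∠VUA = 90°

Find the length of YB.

Step 1: By the law of cosines on triangle UAY: UY² = 5² + 3² − 2·5·3·cos(120°) = 49, so UY = 7.
Step 2: By the law of cosines on triangle YUB: YB² = 7² + 4² − 2·7·4·cos(90°) = 65, so YB = √65.

Therefore, the length of YB = √65.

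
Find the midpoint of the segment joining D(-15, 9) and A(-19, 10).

The midpoint is the average of the coordinates:
x: (-15 + -19)/2 = -17
y: (9 + 10)/2 = 19/2
Midpoint = (-17, 19/2)

(-17, 19/2)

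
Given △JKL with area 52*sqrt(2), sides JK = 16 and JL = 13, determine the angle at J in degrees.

From the SAS area formula Area = (1/2)ab sin(C), rearranging gives sin(C) = 2*Area/(ab).
sin(C) = 2 * 52*sqrt(2) / (208) = sqrt(2)/2.
Therefore C = arcsin(sqrt(2)/2) = 45°.
Since sin(180° - C) = sin(C), the obtuse angle 135° gives the same area, so C = 45° or C = 135°.

45° or 135°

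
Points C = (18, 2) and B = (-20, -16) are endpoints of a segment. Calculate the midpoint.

M = ((x₁ + x₂)/2, (y₁ + y₂)/2)
= ((18 + -20)/2, (2 + -16)/2)
= (-2/2, -14/2) = (-1, -7)

(-1, -7)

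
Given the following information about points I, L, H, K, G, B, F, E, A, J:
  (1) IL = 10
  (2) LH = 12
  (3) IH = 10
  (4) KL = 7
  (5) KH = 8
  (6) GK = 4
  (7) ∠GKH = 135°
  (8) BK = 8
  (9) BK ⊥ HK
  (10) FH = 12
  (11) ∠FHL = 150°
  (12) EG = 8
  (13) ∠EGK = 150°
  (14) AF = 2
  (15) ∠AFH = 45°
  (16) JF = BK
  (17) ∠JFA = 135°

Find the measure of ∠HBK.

Step 1: By the law of cosines on triangle BKH: BH² = 8² + 8² − 2·8·8·cos(90°) = 128, so BH = 8·√2.
Step 2: By the inverse law of cosines on triangle HBK: cos(∠HBK) = ((8·√2)² + 8² − 8²) / (2·8·√2·8) = 128/181.02 = 0.7071, so ∠HBK = 45°.

Therefore, the measure of angle ∠HBK = 45°.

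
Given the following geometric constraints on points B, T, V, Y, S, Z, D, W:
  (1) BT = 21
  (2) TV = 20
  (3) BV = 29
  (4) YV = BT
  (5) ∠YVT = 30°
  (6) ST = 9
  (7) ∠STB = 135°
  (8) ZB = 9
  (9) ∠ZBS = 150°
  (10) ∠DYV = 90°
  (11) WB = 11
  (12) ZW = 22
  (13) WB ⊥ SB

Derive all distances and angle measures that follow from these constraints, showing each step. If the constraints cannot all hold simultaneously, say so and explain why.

These constraints are not satisfiable: by the triangle inequality in triangle BZW, (8) ZB = 9 and (11) WB = 11 force ZW ≤ 9 + 11 = 20, but (12) says ZW = 22. No planar figure meets all of them, so nothing further can be derived.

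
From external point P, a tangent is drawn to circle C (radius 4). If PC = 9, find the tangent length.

tangent = √(d² - r²) = √(9² - 4²) = √(81 - 16) = √65 = sqrt(65)

sqrt(65)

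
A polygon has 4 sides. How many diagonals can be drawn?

Each of the 4 vertices connects to 1 non-adjacent vertices via diagonals.
Total connections = 4 × 1 = 4, but each diagonal is counted twice.
Number of diagonals = 4 / 2 = 2.

2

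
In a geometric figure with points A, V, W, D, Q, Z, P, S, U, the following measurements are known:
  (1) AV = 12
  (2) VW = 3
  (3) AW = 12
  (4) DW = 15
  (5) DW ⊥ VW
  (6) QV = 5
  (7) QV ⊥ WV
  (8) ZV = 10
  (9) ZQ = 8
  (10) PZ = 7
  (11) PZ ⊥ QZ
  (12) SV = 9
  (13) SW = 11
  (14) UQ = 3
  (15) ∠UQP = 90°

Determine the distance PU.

Step 1: By the law of cosines on triangle PZQ: PQ² = 7² + 8² − 2·7·8·cos(90°) = 113, so PQ = √113.
Step 2: By the law of cosines on triangle PQU: PU² = √113² + 3² − 2·√113·3·cos(90°) = 122, so PU = √122.

Therefore, the length of PU = √122.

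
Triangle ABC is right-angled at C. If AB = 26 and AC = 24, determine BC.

Rearranging the Pythagorean theorem to solve for the unknown leg:
leg^2 = hypotenuse^2 - known_leg^2 = 676 - 576 = 100
leg = sqrt(100) = 10.

10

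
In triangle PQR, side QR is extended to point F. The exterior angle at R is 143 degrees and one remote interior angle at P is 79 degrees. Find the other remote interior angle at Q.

angle Q = 143 - 79 = 64 degrees (exterior angle theorem).

64 degrees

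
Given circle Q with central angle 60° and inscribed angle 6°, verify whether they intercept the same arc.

By the inscribed angle theorem, the inscribed angle for a central angle of 60° should be 60° / 2 = 30°.
The given inscribed angle is 6°, which does not equal 30°.
Therefore, no, they do not correspond to the same arc.

No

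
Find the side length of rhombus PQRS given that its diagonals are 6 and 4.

In a rhombus, the diagonals bisect each other perpendicularly, creating four congruent right triangles.
Each triangle has legs 3 (half of 6) and 2 (half of 4).
The hypotenuse of each right triangle is a side of the rhombus:
side = sqrt(3^2 + 2^2) = sqrt(13)

sqrt(13)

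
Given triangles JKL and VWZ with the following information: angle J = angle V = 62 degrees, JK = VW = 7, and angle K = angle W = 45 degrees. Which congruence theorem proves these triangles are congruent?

The given information provides:
angle J = angle V = 62 degrees, JK = VW = 7, and angle K = angle W = 45 degrees
This matches the ASA congruence theorem.
Two pairs of corresponding angles and the included side are equal (Angle-Side-Angle).

ASA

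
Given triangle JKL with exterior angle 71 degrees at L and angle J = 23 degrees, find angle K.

By the exterior angle theorem: exterior angle = sum of remote interior angles.
71 = 23 + angle K
angle K = 71 - 23 = 48 degrees

48 degrees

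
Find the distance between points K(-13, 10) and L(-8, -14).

The horizontal distance is |-8 - -13| = 5 and the vertical distance is |-14 - 10| = 24.
By the Pythagorean theorem, d = sqrt(5^2 + 24^2) = sqrt(601).

sqrt(601)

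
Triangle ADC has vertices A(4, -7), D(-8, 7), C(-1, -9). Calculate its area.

Using the Shoelace formula for a triangle:
Area = (1/2)|x0(y1 - y2) + x1(y2 - y0) + x2(y0 - y1)|
Area = (1/2)|4(7 - -9) + -8(-9 - -7) + -1(-7 - 7)|
Area = (1/2)|64 + 16 + 14|
Area = (1/2)|94|
Area = (1/2)(94)
Area = 47

47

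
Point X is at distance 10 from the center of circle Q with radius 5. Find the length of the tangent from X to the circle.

Let T be the point of tangency. Then QT ⊥ XT (radius ⊥ tangent).
In right triangle QTX: QX² = QT² + XT²
10² = 5² + XT²
XT² = 75, XT = 5*sqrt(3)

5*sqrt(3)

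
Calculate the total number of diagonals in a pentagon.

The number of diagonals in an n-gon is n(n - 3)/2.
For n = 5: 5(5 - 3)/2 = 5 × 2 / 2 = 5.

5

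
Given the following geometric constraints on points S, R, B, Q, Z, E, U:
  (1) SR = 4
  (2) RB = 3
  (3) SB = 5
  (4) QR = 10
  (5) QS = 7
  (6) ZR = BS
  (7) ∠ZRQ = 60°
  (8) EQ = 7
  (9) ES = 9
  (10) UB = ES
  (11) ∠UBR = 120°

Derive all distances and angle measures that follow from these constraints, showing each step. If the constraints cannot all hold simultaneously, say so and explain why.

The constraints are consistent.

From the given relations:
  ZR = BS = 5
  UB = ES = 9

Step 1: From RB = 3, BU = 9, and ∠RBU = 120°, by the law of cosines:
  RU² = RB² + BU² - 2·RB·BU·cos(120°) = 9 + 81 + 27 = 117
  RU = 3·√13

Step 2: From QR = 10, RZ = 5, and ∠QRZ = 60°, by the law of cosines:
  QZ² = QR² + RZ² - 2·QR·RZ·cos(60°) = 100 + 25 - 50 = 75
  QZ = 5·√3

Step 3: From SB = 5, SR = 4, BR = 3, by the inverse law of cosines:
  cos(∠BSR) = (SB² + SR² - BR²) / (2·SB·SR)
  ∠BSR = 36.87°

Step 4: From SE = 9, SQ = 7, EQ = 7, by the inverse law of cosines:
  cos(∠ESQ) = (SE² + SQ² - EQ²) / (2·SE·SQ)
  ∠ESQ = 49.99°

Step 5: From SQ = 7, SR = 4, QR = 10, by the inverse law of cosines:
  cos(∠QSR) = (SQ² + SR² - QR²) / (2·SQ·SR)
  ∠QSR = 128.68°

Step 6: From RB = 3, RS = 4, BS = 5, by the inverse law of cosines:
  cos(∠BRS) = (RB² + RS² - BS²) / (2·RB·RS)
  ∠BRS = 90°

Step 7: From RQ = 10, RS = 4, QS = 7, by the inverse law of cosines:
  cos(∠QRS) = (RQ² + RS² - QS²) / (2·RQ·RS)
  ∠QRS = 33.12°

Step 8: From BR = 3, BS = 5, RS = 4, by the inverse law of cosines:
  cos(∠RBS) = (BR² + BS² - RS²) / (2·BR·BS)
  ∠RBS = 53.13°

Step 9: From QE = 7, QS = 7, ES = 9, by the inverse law of cosines:
  cos(∠EQS) = (QE² + QS² - ES²) / (2·QE·QS)
  ∠EQS = 80.01°

Step 10: From QR = 10, QS = 7, RS = 4, by the inverse law of cosines:
  cos(∠RQS) = (QR² + QS² - RS²) / (2·QR·QS)
  ∠RQS = 18.19°

Step 11: From EQ = 7, ES = 9, QS = 7, by the inverse law of cosines:
  cos(∠QES) = (EQ² + ES² - QS²) / (2·EQ·ES)
  ∠QES = 49.99°

Step 12: From RB = 3, RU = 3·√13, BU = 9, by the inverse law of cosines:
  cos(∠BRU) = (RB² + RU² - BU²) / (2·RB·RU)
  ∠BRU = 46.1°

Step 13: From QR = 10, QZ = 5·√3, RZ = 5, by the inverse law of cosines:
  cos(∠RQZ) = (QR² + QZ² - RZ²) / (2·QR·QZ)
  ∠RQZ = 30°

Step 14: From ZQ = 5·√3, ZR = 5, QR = 10, by the inverse law of cosines:
  cos(∠QZR) = (ZQ² + ZR² - QR²) / (2·ZQ·ZR)
  ∠QZR = 90°

Step 15: From UB = 9, UR = 3·√13, BR = 3, by the inverse law of cosines:
  cos(∠BUR) = (UB² + UR² - BR²) / (2·UB·UR)
  ∠BUR = 13.9°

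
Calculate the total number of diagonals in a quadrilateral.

Total line segments between 4 vertices = C(4,2) = 6.
Subtract the 4 sides: 6 - 4 = 2 diagonals.

2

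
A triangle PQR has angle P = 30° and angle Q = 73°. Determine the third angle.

By the triangle angle sum property, the three interior angles of any triangle add up to 180°.
We know angle P = 30° and angle Q = 73°, so their sum is 103°.
Therefore angle R = 180° - 103° = 77°.

77 degrees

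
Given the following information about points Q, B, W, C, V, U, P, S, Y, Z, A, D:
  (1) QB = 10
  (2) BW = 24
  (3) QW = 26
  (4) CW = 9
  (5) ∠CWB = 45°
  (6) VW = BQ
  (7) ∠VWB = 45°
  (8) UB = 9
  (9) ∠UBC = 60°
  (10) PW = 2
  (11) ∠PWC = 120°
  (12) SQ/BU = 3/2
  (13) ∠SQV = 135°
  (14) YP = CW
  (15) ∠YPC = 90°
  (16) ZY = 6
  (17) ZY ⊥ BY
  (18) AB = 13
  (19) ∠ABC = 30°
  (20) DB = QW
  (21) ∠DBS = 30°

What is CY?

From the given relations: YP = CW = 9.
Step 1: By the law of cosines on triangle CWP: CP² = 9² + 2² − 2·9·2·cos(120°) = 103, so CP = √103.
Step 2: By the law of cosines on triangle CPY: CY² = √103² + 9² − 2·√103·9·cos(90°) = 184, so CY = 2·√46.

Therefore, the length of CY = 2·√46.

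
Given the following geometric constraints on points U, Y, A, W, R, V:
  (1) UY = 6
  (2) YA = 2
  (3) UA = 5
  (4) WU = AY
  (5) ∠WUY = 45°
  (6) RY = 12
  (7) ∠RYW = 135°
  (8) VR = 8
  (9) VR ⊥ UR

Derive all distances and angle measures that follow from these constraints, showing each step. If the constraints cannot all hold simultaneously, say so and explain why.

The constraints are consistent.

From the given relations:
  WU = AY = 2

Step 1: From YU = 6, UW = 2, and ∠YUW = 45°, by the law of cosines:
  YW² = YU² + UW² - 2·YU·UW·cos(45°) = 36 + 4 - 16.97 = 23.03
  YW ≈ 4.8

Step 2: From UA = 5, UY = 6, AY = 2, by the inverse law of cosines:
  cos(∠AUY) = (UA² + UY² - AY²) / (2·UA·UY)
  ∠AUY = 18.19°

Step 3: From YA = 2, YU = 6, AU = 5, by the inverse law of cosines:
  cos(∠AYU) = (YA² + YU² - AU²) / (2·YA·YU)
  ∠AYU = 51.32°

Step 4: From AU = 5, AY = 2, UY = 6, by the inverse law of cosines:
  cos(∠UAY) = (AU² + AY² - UY²) / (2·AU·AY)
  ∠UAY = 110.49°

Step 5: From WY = 4.8, YR = 12, and ∠WYR = 135°, by the law of cosines:
  WR² = WY² + YR² - 2·WY·YR·cos(135°) = 23.03 + 144 + 81.44 = 248.5
  WR ≈ 15.76

Step 6: From YU = 6, YW = 4.8, UW = 2, by the inverse law of cosines:
  cos(∠UYW) = (YU² + YW² - UW²) / (2·YU·YW)
  ∠UYW = 17.14°

Step 7: From WU = 2, WY = 4.8, UY = 6, by the inverse law of cosines:
  cos(∠UWY) = (WU² + WY² - UY²) / (2·WU·WY)
  ∠UWY = 117.86°

Step 8: From WR = 15.76, WY = 4.8, RY = 12, by the inverse law of cosines:
  cos(∠RWY) = (WR² + WY² - RY²) / (2·WR·WY)
  ∠RWY = 32.57°

Step 9: From RW = 15.76, RY = 12, WY = 4.8, by the inverse law of cosines:
  cos(∠WRY) = (RW² + RY² - WY²) / (2·RW·RY)
  ∠WRY = 12.43°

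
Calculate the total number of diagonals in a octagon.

Each of the 8 vertices connects to 5 non-adjacent vertices via diagonals.
Total connections = 8 × 5 = 40, but each diagonal is counted twice.
Number of diagonals = 40 / 2 = 20.

20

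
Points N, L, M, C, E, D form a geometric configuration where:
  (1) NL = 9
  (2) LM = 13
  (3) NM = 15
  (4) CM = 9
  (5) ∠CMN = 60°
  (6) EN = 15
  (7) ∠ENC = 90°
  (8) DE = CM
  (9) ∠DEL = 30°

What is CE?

Step 1: By the law of cosines on triangle CMN: CN² = 9² + 15² − 2·9·15·cos(60°) = 171, so CN = 3·√19.
Step 2: By the law of cosines on triangle CNE: CE² = (3·√19)² + 15² − 2·3·√19·15·cos(90°) = 396, so CE = 6·√11.

Therefore, the length of CE = 6·√11.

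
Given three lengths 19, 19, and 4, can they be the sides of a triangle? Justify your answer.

Yes.
The triangle inequality requires that the sum of any two sides exceeds the third.
Here 4 + 19 = 23 > 19, so the condition is met.

Yes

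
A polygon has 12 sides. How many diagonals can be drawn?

Each of the 12 vertices connects to 9 non-adjacent vertices via diagonals.
Total connections = 12 × 9 = 108, but each diagonal is counted twice.
Number of diagonals = 108 / 2 = 54.

54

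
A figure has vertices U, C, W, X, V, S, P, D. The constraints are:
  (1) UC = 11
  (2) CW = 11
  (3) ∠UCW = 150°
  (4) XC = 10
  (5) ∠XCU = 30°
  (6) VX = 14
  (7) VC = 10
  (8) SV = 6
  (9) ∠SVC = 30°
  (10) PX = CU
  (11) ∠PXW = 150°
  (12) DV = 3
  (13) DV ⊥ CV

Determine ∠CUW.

Step 1: By the law of cosines on triangle UCW: UW² = 11² + 11² − 2·11·11·cos(150°) = 451.58, so UW ≈ 21.25.
Step 2: By the inverse law of cosines on triangle CUW: cos(∠CUW) = (11² + 21.25² − 11²) / (2·11·21.25) = 451.58/467.51 = 0.9659, so ∠CUW = 15°.

Therefore, the measure of angle ∠CUW = 15°.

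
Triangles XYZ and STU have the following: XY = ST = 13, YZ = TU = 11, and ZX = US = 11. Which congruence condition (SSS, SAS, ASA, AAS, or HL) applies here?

The given information matches SSS: All three pairs of corresponding sides are equal (Side-Side-Side).

SSS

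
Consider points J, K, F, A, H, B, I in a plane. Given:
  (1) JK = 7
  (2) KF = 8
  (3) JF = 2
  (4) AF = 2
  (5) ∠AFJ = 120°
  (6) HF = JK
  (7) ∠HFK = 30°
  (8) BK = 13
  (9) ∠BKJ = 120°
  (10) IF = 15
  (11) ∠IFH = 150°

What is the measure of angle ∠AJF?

Step 1: By the law of cosines on triangle JFA: JA² = 2² + 2² − 2·2·2·cos(120°) = 12, so JA = 2·√3.
Step 2: By the inverse law of cosines on triangle AJF: cos(∠AJF) = ((2·√3)² + 2² − 2²) / (2·2·√3·2) = 12/13.86 = 0.866, so ∠AJF = 30°.

Therefore, the measure of angle ∠AJF = 30°.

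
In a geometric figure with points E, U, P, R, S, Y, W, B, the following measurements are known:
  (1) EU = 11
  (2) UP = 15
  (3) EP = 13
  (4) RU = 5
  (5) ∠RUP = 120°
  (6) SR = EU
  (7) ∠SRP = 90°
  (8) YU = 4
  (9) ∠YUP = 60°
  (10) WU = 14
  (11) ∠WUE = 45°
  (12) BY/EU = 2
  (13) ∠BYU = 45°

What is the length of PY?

Step 1: By the law of cosines on triangle PUY: PY² = 15² + 4² − 2·15·4·cos(60°) = 181, so PY = √181.

Therefore, the length of PY = √181.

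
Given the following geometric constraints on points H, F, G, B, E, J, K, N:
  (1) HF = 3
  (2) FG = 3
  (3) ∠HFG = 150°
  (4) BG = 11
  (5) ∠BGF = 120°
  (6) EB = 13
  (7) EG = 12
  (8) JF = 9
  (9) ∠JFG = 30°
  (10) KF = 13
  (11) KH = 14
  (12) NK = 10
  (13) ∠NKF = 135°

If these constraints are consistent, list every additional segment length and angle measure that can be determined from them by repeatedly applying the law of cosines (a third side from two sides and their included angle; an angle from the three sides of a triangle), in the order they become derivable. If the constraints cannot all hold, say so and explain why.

The constraints are consistent. Derivable facts, in order:
After 1 step:
- FB = √163
- FN ≈ 21.28
- GJ ≈ 6.58
- HG ≈ 5.8
- ∠BEG = 52.02°
- ∠BGE = 68.68°
- ∠EBG = 59.3°
- ∠FHK = 64.62°
- ∠FKH = 12.03°
- ∠HFK = 103.34°
After 2 steps:
- ∠BFG = 48.26°
- ∠FBG = 11.74°
- ∠FGH = 15°
- ∠FGJ = 136.81°
- ∠FHG = 15°
- ∠FJG = 13.19°
- ∠FNK = 25.59°
- ∠KFN = 19.41°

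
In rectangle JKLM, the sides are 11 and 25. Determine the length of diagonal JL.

A rectangle's diagonal splits it into two right triangles, with the diagonal as the hypotenuse.
By the Pythagorean theorem, d^2 = 11^2 + 25^2 = 746.
Therefore d = sqrt(746).

sqrt(746)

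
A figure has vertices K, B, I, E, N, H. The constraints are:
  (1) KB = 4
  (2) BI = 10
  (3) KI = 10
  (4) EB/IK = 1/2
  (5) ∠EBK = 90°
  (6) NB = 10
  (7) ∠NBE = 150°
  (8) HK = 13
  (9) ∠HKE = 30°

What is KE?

From the given relations: EB = 1/2·IK = 1/2·10 = 5.
Step 1: By the law of cosines on triangle KBE: KE² = 4² + 5² − 2·4·5·cos(90°) = 41, so KE = √41.

Therefore, the length of KE = √41.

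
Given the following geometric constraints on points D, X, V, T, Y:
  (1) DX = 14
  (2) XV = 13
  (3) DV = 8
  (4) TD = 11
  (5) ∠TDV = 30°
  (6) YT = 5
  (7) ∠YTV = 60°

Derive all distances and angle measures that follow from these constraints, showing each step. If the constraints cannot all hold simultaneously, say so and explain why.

The constraints are consistent.

Step 1: From VD = 8, DT = 11, and ∠VDT = 30°, by the law of cosines:
  VT² = VD² + DT² - 2·VD·DT·cos(30°) = 64 + 121 - 152.4 = 32.58
  VT ≈ 5.71

Step 2: From DV = 8, DX = 14, VX = 13, by the inverse law of cosines:
  cos(∠VDX) = (DV² + DX² - VX²) / (2·DV·DX)
  ∠VDX = 66.03°

Step 3: From XD = 14, XV = 13, DV = 8, by the inverse law of cosines:
  cos(∠DXV) = (XD² + XV² - DV²) / (2·XD·XV)
  ∠DXV = 34.22°

Step 4: From VD = 8, VX = 13, DX = 14, by the inverse law of cosines:
  cos(∠DVX) = (VD² + VX² - DX²) / (2·VD·VX)
  ∠DVX = 79.75°

Step 5: From VT = 5.71, TY = 5, and ∠VTY = 60°, by the law of cosines:
  VY² = VT² + TY² - 2·VT·TY·cos(60°) = 32.58 + 25 - 28.54 = 29.04
  VY ≈ 5.39

Step 6: From VD = 8, VT = 5.71, DT = 11, by the inverse law of cosines:
  cos(∠DVT) = (VD² + VT² - DT²) / (2·VD·VT)
  ∠DVT = 105.51°

Step 7: From TD = 11, TV = 5.71, DV = 8, by the inverse law of cosines:
  cos(∠DTV) = (TD² + TV² - DV²) / (2·TD·TV)
  ∠DTV = 44.49°

Step 8: From VT = 5.71, VY = 5.39, TY = 5, by the inverse law of cosines:
  cos(∠TVY) = (VT² + VY² - TY²) / (2·VT·VY)
  ∠TVY = 53.47°

Step 9: From YT = 5, YV = 5.39, TV = 5.71, by the inverse law of cosines:
  cos(∠TYV) = (YT² + YV² - TV²) / (2·YT·YV)
  ∠TYV = 66.53°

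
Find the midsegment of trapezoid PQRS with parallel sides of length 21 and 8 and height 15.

The midsegment of a trapezoid = (base1 + base2) / 2
midsegment = (21 + 8) / 2
midsegment = 29 / 2
midsegment = 29/2

29/2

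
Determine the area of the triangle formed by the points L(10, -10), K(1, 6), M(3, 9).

Shoelace: Area = (1/2)|10(6-9) + 1(9--10) + 3(-10-6)| = (1/2)(59) = 59/2

59/2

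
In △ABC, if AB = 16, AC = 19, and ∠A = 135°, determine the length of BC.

By the law of cosines: BC^2 = AB^2 + AC^2 - 2*AB*AC*cos(A)
BC^2 = 16^2 + 19^2 - 2*16*19*cos(135°)
BC^2 = 256 + 361 - 608*(-sqrt(2)/2)
BC^2 = 304*sqrt(2) + 617
BC = sqrt(304*sqrt(2) + 617)

sqrt(304*sqrt(2) + 617)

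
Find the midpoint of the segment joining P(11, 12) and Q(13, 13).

The midpoint is the point halfway along the segment.
Move half the horizontal distance: 11 + (13 - 11)/2 = 11 + 2/2 = 12
Move half the vertical distance: 12 + (13 - 12)/2 = 12 + 1/2 = 25/2
Midpoint = (12, 25/2)

(12, 25/2)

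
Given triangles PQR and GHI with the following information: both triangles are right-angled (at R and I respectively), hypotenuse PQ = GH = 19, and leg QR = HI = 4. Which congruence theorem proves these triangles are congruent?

The given information matches HL: The hypotenuse and one leg of two right triangles are equal (Hypotenuse-Leg).

HL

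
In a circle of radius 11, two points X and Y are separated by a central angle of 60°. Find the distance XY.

Drop a perpendicular from the center to the chord, bisecting both the chord and the central angle.
Each half-chord = r sin(θ/2) = 11 sin(30°).
The full chord = 2 × 11 × sin(30°) = 11.

11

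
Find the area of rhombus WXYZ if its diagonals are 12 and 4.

Area = (12 * 4) / 2 = 48 / 2 = 24

24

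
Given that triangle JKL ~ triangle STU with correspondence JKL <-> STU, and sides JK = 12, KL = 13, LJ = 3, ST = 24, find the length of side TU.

k = 24/12 = 2. TU = 2 * 13 = 26.

26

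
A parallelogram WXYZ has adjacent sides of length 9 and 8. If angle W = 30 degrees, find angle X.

Consecutive angles are supplementary: angle X = 180 - 30 = 150 degrees.

150 degrees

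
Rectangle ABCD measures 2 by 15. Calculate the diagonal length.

A rectangle's diagonal splits it into two right triangles, with the diagonal as the hypotenuse.
By the Pythagorean theorem, d^2 = 2^2 + 15^2 = 229.
Therefore d = sqrt(229).

sqrt(229)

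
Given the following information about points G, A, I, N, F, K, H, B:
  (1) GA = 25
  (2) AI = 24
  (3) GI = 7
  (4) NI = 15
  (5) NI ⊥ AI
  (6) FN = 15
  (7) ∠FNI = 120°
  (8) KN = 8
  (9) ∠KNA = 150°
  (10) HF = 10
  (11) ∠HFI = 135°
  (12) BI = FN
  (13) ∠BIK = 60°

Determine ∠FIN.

Step 1: By the law of cosines on triangle INF: IF² = 15² + 15² − 2·15·15·cos(120°) = 675, so IF = 15·√3.
Step 2: By the inverse law of cosines on triangle FIN: cos(∠FIN) = ((15·√3)² + 15² − 15²) / (2·15·√3·15) = 675/779.42 = 0.866, so ∠FIN = 30°.

Therefore, the measure of angle ∠FIN = 30°.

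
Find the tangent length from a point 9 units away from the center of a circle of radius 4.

tangent = √(d² - r²) = √(9² - 4²) = √(81 - 16) = √65 = sqrt(65)

sqrt(65)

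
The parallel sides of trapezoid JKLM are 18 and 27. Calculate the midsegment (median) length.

midsegment = (18 + 27) / 2 = 45 / 2 = 45/2

45/2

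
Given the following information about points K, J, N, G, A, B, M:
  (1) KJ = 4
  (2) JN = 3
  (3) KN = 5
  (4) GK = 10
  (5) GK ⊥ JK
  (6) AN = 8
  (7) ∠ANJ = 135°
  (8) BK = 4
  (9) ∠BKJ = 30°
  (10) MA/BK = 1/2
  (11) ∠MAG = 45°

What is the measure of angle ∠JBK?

Step 1: By the law of cosines on triangle BKJ: BJ² = 4² + 4² − 2·4·4·cos(30°) = 4.29, so BJ ≈ 2.07.
Step 2: By the inverse law of cosines on triangle JBK: cos(∠JBK) = (2.07² + 4² − 4²) / (2·2.07·4) = 4.29/16.56 = 0.2588, so ∠JBK = 75°.

Therefore, the measure of angle ∠JBK = 75°.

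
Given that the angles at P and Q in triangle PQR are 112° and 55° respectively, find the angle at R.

The interior angles sum to 180°: angle R = 180 - 112 - 55 = 13°.
The triangle is obtuse (angles 112°, 55°, 13°).

13 degrees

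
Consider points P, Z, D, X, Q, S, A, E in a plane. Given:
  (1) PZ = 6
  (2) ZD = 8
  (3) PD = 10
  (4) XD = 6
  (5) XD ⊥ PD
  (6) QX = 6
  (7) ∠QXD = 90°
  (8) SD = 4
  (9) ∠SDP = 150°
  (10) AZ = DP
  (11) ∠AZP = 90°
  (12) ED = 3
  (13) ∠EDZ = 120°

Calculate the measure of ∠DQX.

Step 1: By the law of cosines on triangle QXD: QD² = 6² + 6² − 2·6·6·cos(90°) = 72, so QD = 6·√2.
Step 2: By the inverse law of cosines on triangle DQX: cos(∠DQX) = ((6·√2)² + 6² − 6²) / (2·6·√2·6) = 72/101.82 = 0.7071, so ∠DQX = 45°.

Therefore, the measure of angle ∠DQX = 45°.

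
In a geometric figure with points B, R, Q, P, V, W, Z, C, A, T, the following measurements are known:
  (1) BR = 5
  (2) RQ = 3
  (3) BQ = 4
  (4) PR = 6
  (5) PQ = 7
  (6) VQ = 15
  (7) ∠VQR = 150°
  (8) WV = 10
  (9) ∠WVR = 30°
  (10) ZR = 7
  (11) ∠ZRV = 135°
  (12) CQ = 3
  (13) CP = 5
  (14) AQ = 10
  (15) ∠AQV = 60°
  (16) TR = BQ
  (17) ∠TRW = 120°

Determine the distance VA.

Step 1: By the law of cosines on triangle VQA: VA² = 15² + 10² − 2·15·10·cos(60°) = 175, so VA = 5·√7.

Therefore, the length of VA = 5·√7.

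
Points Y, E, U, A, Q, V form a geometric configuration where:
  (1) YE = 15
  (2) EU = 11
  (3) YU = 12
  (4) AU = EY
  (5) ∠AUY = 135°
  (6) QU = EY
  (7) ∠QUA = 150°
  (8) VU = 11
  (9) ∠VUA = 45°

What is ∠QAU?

From the given relations: AU = EY = 15; QU = EY = 15.
Step 1: By the law of cosines on triangle AUQ: AQ² = 15² + 15² − 2·15·15·cos(150°) = 839.71, so AQ ≈ 28.98.
Step 2: By the inverse law of cosines on triangle QAU: cos(∠QAU) = (28.98² + 15² − 15²) / (2·28.98·15) = 839.71/869.33 = 0.9659, so ∠QAU = 15°.

Therefore, the measure of angle ∠QAU = 15°.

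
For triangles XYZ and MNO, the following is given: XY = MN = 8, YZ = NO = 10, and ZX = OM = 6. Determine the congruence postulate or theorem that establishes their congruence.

Consider the given information: XY = MN = 8, YZ = NO = 10, and ZX = OM = 6
This is not SAS or HL: SAS requires two sides and the included angle between them. HL only applies to right triangles with matching hypotenuse and leg.
The correct criterion is SSS. All three pairs of corresponding sides are equal (Side-Side-Side).

SSS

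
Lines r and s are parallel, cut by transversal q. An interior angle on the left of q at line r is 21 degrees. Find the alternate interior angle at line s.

Alternate interior angles lie on opposite sides of the transversal, between the parallel lines.
By the alternate interior angle theorem, they are equal: 21 degrees.

21 degrees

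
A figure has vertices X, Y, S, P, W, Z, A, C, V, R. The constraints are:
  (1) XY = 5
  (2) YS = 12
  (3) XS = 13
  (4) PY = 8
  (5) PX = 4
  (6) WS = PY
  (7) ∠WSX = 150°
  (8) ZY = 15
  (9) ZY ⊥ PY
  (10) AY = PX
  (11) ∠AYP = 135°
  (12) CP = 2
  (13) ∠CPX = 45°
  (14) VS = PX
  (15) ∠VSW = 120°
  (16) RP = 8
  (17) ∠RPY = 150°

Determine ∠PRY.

Step 1: By the law of cosines on triangle RPY: RY² = 8² + 8² − 2·8·8·cos(150°) = 238.85, so RY ≈ 15.45.
Step 2: By the inverse law of cosines on triangle PRY: cos(∠PRY) = (8² + 15.45² − 8²) / (2·8·15.45) = 238.85/247.28 = 0.9659, so ∠PRY = 15°.

Therefore, the measure of angle ∠PRY = 15°.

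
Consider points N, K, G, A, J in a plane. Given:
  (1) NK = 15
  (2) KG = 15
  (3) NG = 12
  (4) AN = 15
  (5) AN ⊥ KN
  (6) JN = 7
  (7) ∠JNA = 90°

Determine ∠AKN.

Step 1: By the law of cosines on triangle KNA: KA² = 15² + 15² − 2·15·15·cos(90°) = 450, so KA = 15·√2.
Step 2: By the inverse law of cosines on triangle AKN: cos(∠AKN) = ((15·√2)² + 15² − 15²) / (2·15·√2·15) = 450/636.4 = 0.7071, so ∠AKN = 45°.

Therefore, the measure of angle ∠AKN = 45°.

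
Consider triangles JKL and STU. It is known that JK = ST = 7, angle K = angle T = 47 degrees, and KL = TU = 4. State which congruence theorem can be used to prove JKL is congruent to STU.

The given information matches SAS: Two pairs of corresponding sides and the included angle are equal (Side-Angle-Side).

SAS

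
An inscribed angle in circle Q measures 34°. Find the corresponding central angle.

The inscribed angle theorem states that a central angle is always twice any inscribed angle that subtends the same arc.
Since the inscribed angle is 34°, the central angle = 2 × 34° = 68°.

68°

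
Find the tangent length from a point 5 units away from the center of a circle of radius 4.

The tangent, radius, and line from the external point to the center form a right triangle.
The right angle is where the tangent meets the radius.
By the Pythagorean theorem: tangent² + 4² = 5²
tangent² = 25 - 16 = 9
tangent = 3

3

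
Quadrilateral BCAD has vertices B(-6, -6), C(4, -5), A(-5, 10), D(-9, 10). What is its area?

Using the Shoelace formula for a quadrilateral (vertices in order):
Area = (1/2)|sum of (x_i * y_(i+1) - x_(i+1) * y_i)|
Terms: (-6*-5 - 4*-6) = 54, (4*10 - -5*-5) = 15, (-5*10 - -9*10) = 40, (-9*-6 - -6*10) = 114
Sum = 223
Area = (1/2)(223) = 223/2

223/2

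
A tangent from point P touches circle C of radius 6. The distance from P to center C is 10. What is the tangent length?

tangent = √(d² - r²) = √(10² - 6²) = √(100 - 36) = √64 = 8

8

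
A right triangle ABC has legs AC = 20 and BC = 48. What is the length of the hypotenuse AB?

AB = sqrt(20^2 + 48^2) = sqrt(2704) = 52

52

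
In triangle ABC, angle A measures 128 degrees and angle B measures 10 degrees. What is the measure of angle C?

Let angle C = x. Then 128 + 10 + x = 180.
x = 180 - 138 = 42 degrees.

42 degrees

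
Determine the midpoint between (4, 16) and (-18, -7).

M = ((x₁ + x₂)/2, (y₁ + y₂)/2)
= ((4 + -18)/2, (16 + -7)/2)
= (-14/2, 9/2) = (-7, 9/2)

(-7, 9/2)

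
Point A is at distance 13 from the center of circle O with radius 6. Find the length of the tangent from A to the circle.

Let T be the point of tangency. Then OT ⊥ AT (radius ⊥ tangent).
In right triangle OTA: OA² = OT² + AT²
13² = 6² + AT²
AT² = 133, AT = sqrt(133)

sqrt(133)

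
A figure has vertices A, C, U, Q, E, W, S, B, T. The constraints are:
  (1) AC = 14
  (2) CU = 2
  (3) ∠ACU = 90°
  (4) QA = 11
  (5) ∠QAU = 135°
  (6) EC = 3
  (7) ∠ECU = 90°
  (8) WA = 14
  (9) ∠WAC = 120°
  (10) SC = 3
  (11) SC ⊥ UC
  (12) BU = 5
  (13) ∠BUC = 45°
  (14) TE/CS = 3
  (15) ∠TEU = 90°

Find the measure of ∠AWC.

Step 1: By the law of cosines on triangle WAC: WC² = 14² + 14² − 2·14·14·cos(120°) = 588, so WC = 14·√3.
Step 2: By the inverse law of cosines on triangle AWC: cos(∠AWC) = (14² + (14·√3)² − 14²) / (2·14·14·√3) = 588/678.96 = 0.866, so ∠AWC = 30°.

Therefore, the measure of angle ∠AWC = 30°.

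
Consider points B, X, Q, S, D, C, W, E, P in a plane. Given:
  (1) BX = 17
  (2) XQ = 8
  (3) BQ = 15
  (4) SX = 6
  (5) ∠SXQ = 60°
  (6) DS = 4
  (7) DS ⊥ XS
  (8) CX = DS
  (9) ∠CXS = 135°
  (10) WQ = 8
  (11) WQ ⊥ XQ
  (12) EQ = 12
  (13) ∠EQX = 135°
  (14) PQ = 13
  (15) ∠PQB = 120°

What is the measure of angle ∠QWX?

Step 1: By the law of cosines on triangle WQX: WX² = 8² + 8² − 2·8·8·cos(90°) = 128, so WX = 8·√2.
Step 2: By the inverse law of cosines on triangle QWX: cos(∠QWX) = (8² + (8·√2)² − 8²) / (2·8·8·√2) = 128/181.02 = 0.7071, so ∠QWX = 45°.

Therefore, the measure of angle ∠QWX = 45°.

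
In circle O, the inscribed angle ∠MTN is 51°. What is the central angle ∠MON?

By the inscribed angle theorem, the central angle is twice the inscribed angle.
Central angle = 2 × 51° = 102°

102°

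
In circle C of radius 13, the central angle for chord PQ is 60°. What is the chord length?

Chord length = 2r sin(θ/2)
= 2 × 13 × sin(60°/2)
= 2 × 13 × sin(30°)
= 13

13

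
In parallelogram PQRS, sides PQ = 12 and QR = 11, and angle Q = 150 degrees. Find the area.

Area = a * b * sin(theta)
Area = 12 * 11 * sin(150 degrees)
Area = 132 * 1/2
Area = 66

66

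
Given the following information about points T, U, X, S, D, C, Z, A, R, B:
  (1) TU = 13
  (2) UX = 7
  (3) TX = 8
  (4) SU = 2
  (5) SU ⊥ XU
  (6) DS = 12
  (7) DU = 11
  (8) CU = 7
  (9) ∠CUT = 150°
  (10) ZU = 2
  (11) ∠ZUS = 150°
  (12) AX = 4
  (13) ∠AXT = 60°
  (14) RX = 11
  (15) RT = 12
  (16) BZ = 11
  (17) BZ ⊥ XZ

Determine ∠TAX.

Step 1: By the law of cosines on triangle AXT: AT² = 4² + 8² − 2·4·8·cos(60°) = 48, so AT = 4·√3.
Step 2: By the inverse law of cosines on triangle TAX: cos(∠TAX) = ((4·√3)² + 4² − 8²) / (2·4·√3·4) = 0/55.43 = 0, so ∠TAX = 90°.

Therefore, the measure of angle ∠TAX = 90°.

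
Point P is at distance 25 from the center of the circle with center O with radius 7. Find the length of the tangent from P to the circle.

The tangent, radius, and line from the external point to the center form a right triangle.
The right angle is where the tangent meets the radius.
By the Pythagorean theorem: tangent² + 7² = 25²
tangent² = 625 - 49 = 576
tangent = 24

24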